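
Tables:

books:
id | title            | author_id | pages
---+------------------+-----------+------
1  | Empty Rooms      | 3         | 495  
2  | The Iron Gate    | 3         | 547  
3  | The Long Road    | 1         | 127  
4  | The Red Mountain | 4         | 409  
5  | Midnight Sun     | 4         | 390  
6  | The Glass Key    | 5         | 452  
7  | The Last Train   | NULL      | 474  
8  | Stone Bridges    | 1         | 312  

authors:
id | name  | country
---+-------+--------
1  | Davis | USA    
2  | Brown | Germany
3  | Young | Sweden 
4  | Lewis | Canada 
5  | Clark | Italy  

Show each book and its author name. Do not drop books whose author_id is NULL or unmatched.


LEFT JOIN keeps every row from books (the left table); where author_id has no match in authors, the author columns become NULL. Walk through each book:
  - book 1 (Empty Rooms): author_id=3 -> matches Young
  - book 2 (The Iron Gate): author_id=3 -> matches Young
  - book 3 (The Long Road): author_id=1 -> matches Davis
  - book 4 (The Red Mountain): author_id=4 -> matches Lewis
  - book 5 (Midnight Sun): author_id=4 -> matches Lewis
  - book 6 (The Glass Key): author_id=5 -> matches Clark
  - book 7 (The Last Train): author_id=NULL, no match -> kept with NULL
  - book 8 (Stone Bridges): author_id=1 -> matches Davis
All 8 rows appear; 1 has NULL author.

SQL:
SELECT a.title, b.name AS author
FROM books a
LEFT JOIN authors b ON a.author_id = b.id

Result:
title            | author
-----------------+-------
Empty Rooms      | Young 
The Iron Gate    | Young 
The Long Road    | Davis 
The Red Mountain | Lewis 
Midnight Sun     | Lewis 
The Glass Key    | Clark 
The Last Train   | NULL  
Stone Bridges    | Davis 


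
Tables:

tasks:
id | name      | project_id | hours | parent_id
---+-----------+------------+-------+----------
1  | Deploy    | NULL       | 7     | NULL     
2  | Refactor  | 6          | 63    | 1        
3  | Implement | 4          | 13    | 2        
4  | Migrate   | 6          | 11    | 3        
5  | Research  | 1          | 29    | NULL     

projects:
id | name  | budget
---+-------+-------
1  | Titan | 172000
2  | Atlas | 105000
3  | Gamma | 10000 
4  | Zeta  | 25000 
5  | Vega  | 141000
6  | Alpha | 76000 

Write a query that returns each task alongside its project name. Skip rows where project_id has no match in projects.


INNER JOIN keeps only tasks rows whose project_id matches an id in projects. Walk through each task:
  - task 1 (Deploy): project_id=NULL, no match -> dropped
  - task 2 (Refactor): project_id=6 -> matches Alpha
  - task 3 (Implement): project_id=4 -> matches Zeta
  - task 4 (Migrate): project_id=6 -> matches Alpha
  - task 5 (Research): project_id=1 -> matches Titan
So 1 of 5 rows is dropped.

SQL:
SELECT a.name, b.name AS project
FROM tasks a
INNER JOIN projects b ON a.project_id = b.id

Result:
name      | project
----------+--------
Refactor  | Alpha  
Implement | Zeta   
Migrate   | Alpha  
Research  | Titan  


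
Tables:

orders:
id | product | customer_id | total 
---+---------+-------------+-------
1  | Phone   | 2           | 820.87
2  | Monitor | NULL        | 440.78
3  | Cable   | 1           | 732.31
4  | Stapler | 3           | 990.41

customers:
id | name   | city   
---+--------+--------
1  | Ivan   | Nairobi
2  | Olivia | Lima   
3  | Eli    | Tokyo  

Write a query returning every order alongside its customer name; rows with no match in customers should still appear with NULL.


LEFT JOIN keeps every row from orders (the left table); where customer_id has no match in customers, the customer columns become NULL. Walk through each order:
  - order 1 (Phone): customer_id=2 -> matches Olivia
  - order 2 (Monitor): customer_id=NULL, no match -> kept with NULL
  - order 3 (Cable): customer_id=1 -> matches Ivan
  - order 4 (Stapler): customer_id=3 -> matches Eli
All 4 rows appear; 1 has NULL customer.

SQL:
SELECT a.product, b.name AS customer
FROM orders a
LEFT JOIN customers b ON a.customer_id = b.id

Result:
product | customer
--------+---------
Phone   | Olivia  
Monitor | NULL    
Cable   | Ivan    
Stapler | Eli     


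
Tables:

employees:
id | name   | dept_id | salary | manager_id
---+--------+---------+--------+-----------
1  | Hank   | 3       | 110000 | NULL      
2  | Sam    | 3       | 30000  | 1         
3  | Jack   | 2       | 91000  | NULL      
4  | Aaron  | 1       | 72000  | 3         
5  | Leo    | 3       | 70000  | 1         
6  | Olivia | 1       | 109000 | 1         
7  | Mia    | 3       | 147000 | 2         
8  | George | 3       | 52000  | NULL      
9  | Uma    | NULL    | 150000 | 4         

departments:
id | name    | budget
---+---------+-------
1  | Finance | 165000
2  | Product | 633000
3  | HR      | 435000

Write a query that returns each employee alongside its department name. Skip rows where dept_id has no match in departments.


INNER JOIN keeps only employees rows whose dept_id matches an id in departments. Walk through each employee:
  - employee 1 (Hank): dept_id=3 -> matches HR
  - employee 2 (Sam): dept_id=3 -> matches HR
  - employee 3 (Jack): dept_id=2 -> matches Product
  - employee 4 (Aaron): dept_id=1 -> matches Finance
  - employee 5 (Leo): dept_id=3 -> matches HR
  - employee 6 (Olivia): dept_id=1 -> matches Finance
  - employee 7 (Mia): dept_id=3 -> matches HR
  - employee 8 (George): dept_id=3 -> matches HR
  - employee 9 (Uma): dept_id=NULL, no match -> dropped
So 1 of 9 rows is dropped.

SQL:
SELECT a.name, b.name AS department
FROM employees a
INNER JOIN departments b ON a.dept_id = b.id

Result:
name   | department
-------+-----------
Hank   | HR        
Sam    | HR        
Jack   | Product   
Aaron  | Finance   
Leo    | HR        
Olivia | Finance   
Mia    | HR        
George | HR        


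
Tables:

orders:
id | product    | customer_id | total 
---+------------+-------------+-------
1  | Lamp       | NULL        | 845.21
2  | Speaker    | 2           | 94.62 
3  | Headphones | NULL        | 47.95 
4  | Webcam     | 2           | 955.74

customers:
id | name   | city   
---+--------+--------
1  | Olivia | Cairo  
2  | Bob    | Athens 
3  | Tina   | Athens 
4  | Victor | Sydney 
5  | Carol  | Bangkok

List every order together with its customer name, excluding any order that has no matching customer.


INNER JOIN keeps only orders rows whose customer_id matches an id in customers. Walk through each order:
  - order 1 (Lamp): customer_id=NULL, no match -> dropped
  - order 2 (Speaker): customer_id=2 -> matches Bob
  - order 3 (Headphones): customer_id=NULL, no match -> dropped
  - order 4 (Webcam): customer_id=2 -> matches Bob
So 2 of 4 rows are dropped.

SQL:
SELECT a.product, b.name AS customer
FROM orders a
INNER JOIN customers b ON a.customer_id = b.id

Result:
product | customer
--------+---------
Speaker | Bob     
Webcam  | Bob     


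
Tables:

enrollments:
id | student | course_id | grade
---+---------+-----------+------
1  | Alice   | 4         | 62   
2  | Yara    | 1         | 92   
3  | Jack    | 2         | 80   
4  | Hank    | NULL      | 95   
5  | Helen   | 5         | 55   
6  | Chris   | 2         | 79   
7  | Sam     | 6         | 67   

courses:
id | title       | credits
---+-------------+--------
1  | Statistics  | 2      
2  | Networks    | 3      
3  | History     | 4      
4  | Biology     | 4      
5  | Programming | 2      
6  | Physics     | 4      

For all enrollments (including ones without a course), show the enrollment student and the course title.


LEFT JOIN keeps every row from enrollments (the left table); where course_id has no match in courses, the course columns become NULL. Walk through each enrollment:
  - enrollment 1 (Alice): course_id=4 -> matches Biology
  - enrollment 2 (Yara): course_id=1 -> matches Statistics
  - enrollment 3 (Jack): course_id=2 -> matches Networks
  - enrollment 4 (Hank): course_id=NULL, no match -> kept with NULL
  - enrollment 5 (Helen): course_id=5 -> matches Programming
  - enrollment 6 (Chris): course_id=2 -> matches Networks
  - enrollment 7 (Sam): course_id=6 -> matches Physics
All 7 rows appear; 1 has NULL course.

SQL:
SELECT a.student, b.title AS course
FROM enrollments a
LEFT JOIN courses b ON a.course_id = b.id

Result:
student | course     
--------+------------
Alice   | Biology    
Yara    | Statistics 
Jack    | Networks   
Hank    | NULL       
Helen   | Programming
Chris   | Networks   
Sam     | Physics    


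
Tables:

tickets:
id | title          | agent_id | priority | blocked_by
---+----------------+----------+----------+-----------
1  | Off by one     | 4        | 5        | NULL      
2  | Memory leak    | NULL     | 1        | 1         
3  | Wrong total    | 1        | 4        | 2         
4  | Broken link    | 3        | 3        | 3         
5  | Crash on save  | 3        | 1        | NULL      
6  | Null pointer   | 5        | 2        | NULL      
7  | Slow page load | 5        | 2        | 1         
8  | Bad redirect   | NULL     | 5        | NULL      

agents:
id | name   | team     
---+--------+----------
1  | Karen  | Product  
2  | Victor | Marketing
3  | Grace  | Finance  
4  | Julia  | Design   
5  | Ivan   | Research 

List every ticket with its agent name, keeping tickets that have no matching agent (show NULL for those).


LEFT JOIN keeps every row from tickets (the left table); where agent_id has no match in agents, the agent columns become NULL. Walk through each ticket:
  - ticket 1 (Off by one): agent_id=4 -> matches Julia
  - ticket 2 (Memory leak): agent_id=NULL, no match -> kept with NULL
  - ticket 3 (Wrong total): agent_id=1 -> matches Karen
  - ticket 4 (Broken link): agent_id=3 -> matches Grace
  - ticket 5 (Crash on save): agent_id=3 -> matches Grace
  - ticket 6 (Null pointer): agent_id=5 -> matches Ivan
  - ticket 7 (Slow page load): agent_id=5 -> matches Ivan
  - ticket 8 (Bad redirect): agent_id=NULL, no match -> kept with NULL
All 8 rows appear; 2 have NULL agent.

SQL:
SELECT a.title, b.name AS agent
FROM tickets a
LEFT JOIN agents b ON a.agent_id = b.id

Result:
title          | agent
---------------+------
Off by one     | Julia
Memory leak    | NULL 
Wrong total    | Karen
Broken link    | Grace
Crash on save  | Grace
Null pointer   | Ivan 
Slow page load | Ivan 
Bad redirect   | NULL 


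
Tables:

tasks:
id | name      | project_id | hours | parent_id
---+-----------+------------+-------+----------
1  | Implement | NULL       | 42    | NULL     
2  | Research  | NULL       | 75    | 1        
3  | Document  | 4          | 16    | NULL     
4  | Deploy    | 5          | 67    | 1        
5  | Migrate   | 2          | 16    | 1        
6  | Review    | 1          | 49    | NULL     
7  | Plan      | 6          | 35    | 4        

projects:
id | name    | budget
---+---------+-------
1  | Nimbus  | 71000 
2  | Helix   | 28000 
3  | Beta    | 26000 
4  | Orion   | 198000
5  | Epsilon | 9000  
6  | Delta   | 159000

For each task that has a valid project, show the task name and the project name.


INNER JOIN keeps only tasks rows whose project_id matches an id in projects. Walk through each task:
  - task 1 (Implement): project_id=NULL, no match -> dropped
  - task 2 (Research): project_id=NULL, no match -> dropped
  - task 3 (Document): project_id=4 -> matches Orion
  - task 4 (Deploy): project_id=5 -> matches Epsilon
  - task 5 (Migrate): project_id=2 -> matches Helix
  - task 6 (Review): project_id=1 -> matches Nimbus
  - task 7 (Plan): project_id=6 -> matches Delta
So 2 of 7 rows are dropped.

SQL:
SELECT a.name, b.name AS project
FROM tasks a
INNER JOIN projects b ON a.project_id = b.id

Result:
name     | project
---------+--------
Document | Orion  
Deploy   | Epsilon
Migrate  | Helix  
Review   | Nimbus 
Plan     | Delta  


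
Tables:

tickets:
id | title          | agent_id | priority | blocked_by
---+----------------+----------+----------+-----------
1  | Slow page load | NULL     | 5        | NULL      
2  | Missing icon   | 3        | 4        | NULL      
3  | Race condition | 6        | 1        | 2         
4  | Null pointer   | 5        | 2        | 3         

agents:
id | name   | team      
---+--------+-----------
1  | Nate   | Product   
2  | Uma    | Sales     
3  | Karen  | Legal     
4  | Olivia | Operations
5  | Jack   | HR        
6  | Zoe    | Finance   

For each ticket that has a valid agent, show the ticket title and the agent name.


INNER JOIN keeps only tickets rows whose agent_id matches an id in agents. Walk through each ticket:
  - ticket 1 (Slow page load): agent_id=NULL, no match -> dropped
  - ticket 2 (Missing icon): agent_id=3 -> matches Karen
  - ticket 3 (Race condition): agent_id=6 -> matches Zoe
  - ticket 4 (Null pointer): agent_id=5 -> matches Jack
So 1 of 4 rows is dropped.

SQL:
SELECT a.title, b.name AS agent
FROM tickets a
INNER JOIN agents b ON a.agent_id = b.id

Result:
title          | agent
---------------+------
Missing icon   | Karen
Race condition | Zoe  
Null pointer   | Jack 


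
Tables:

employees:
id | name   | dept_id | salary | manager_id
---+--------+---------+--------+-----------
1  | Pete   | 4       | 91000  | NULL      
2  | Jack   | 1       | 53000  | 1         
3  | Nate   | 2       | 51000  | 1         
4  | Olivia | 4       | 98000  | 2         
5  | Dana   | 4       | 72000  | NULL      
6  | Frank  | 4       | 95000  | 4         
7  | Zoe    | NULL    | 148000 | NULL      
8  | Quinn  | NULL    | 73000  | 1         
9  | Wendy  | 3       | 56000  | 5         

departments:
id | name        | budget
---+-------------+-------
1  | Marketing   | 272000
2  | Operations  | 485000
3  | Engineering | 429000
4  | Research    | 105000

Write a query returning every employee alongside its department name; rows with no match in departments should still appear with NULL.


LEFT JOIN keeps every row from employees (the left table); where dept_id has no match in departments, the department columns become NULL. Walk through each employee:
  - employee 1 (Pete): dept_id=4 -> matches Research
  - employee 2 (Jack): dept_id=1 -> matches Marketing
  - employee 3 (Nate): dept_id=2 -> matches Operations
  - employee 4 (Olivia): dept_id=4 -> matches Research
  - employee 5 (Dana): dept_id=4 -> matches Research
  - employee 6 (Frank): dept_id=4 -> matches Research
  - employee 7 (Zoe): dept_id=NULL, no match -> kept with NULL
  - employee 8 (Quinn): dept_id=NULL, no match -> kept with NULL
  - employee 9 (Wendy): dept_id=3 -> matches Engineering
All 9 rows appear; 2 have NULL department.

SQL:
SELECT a.name, b.name AS department
FROM employees a
LEFT JOIN departments b ON a.dept_id = b.id

Result:
name   | department 
-------+------------
Pete   | Research   
Jack   | Marketing  
Nate   | Operations 
Olivia | Research   
Dana   | Research   
Frank  | Research   
Zoe    | NULL       
Quinn  | NULL       
Wendy  | Engineering


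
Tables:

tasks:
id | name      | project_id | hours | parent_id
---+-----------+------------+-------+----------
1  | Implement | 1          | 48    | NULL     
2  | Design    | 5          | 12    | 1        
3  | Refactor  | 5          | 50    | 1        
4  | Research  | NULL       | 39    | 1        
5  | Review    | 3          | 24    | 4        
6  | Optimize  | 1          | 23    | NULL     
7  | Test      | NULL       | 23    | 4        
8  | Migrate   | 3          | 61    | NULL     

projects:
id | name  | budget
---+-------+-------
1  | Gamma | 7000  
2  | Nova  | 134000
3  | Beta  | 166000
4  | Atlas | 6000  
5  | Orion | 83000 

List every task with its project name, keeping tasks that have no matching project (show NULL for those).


LEFT JOIN keeps every row from tasks (the left table); where project_id has no match in projects, the project columns become NULL. Walk through each task:
  - task 1 (Implement): project_id=1 -> matches Gamma
  - task 2 (Design): project_id=5 -> matches Orion
  - task 3 (Refactor): project_id=5 -> matches Orion
  - task 4 (Research): project_id=NULL, no match -> kept with NULL
  - task 5 (Review): project_id=3 -> matches Beta
  - task 6 (Optimize): project_id=1 -> matches Gamma
  - task 7 (Test): project_id=NULL, no match -> kept with NULL
  - task 8 (Migrate): project_id=3 -> matches Beta
All 8 rows appear; 2 have NULL project.

SQL:
SELECT a.name, b.name AS project
FROM tasks a
LEFT JOIN projects b ON a.project_id = b.id

Result:
name      | project
----------+--------
Implement | Gamma  
Design    | Orion  
Refactor  | Orion  
Research  | NULL   
Review    | Beta   
Optimize  | Gamma  
Test      | NULL   
Migrate   | Beta   


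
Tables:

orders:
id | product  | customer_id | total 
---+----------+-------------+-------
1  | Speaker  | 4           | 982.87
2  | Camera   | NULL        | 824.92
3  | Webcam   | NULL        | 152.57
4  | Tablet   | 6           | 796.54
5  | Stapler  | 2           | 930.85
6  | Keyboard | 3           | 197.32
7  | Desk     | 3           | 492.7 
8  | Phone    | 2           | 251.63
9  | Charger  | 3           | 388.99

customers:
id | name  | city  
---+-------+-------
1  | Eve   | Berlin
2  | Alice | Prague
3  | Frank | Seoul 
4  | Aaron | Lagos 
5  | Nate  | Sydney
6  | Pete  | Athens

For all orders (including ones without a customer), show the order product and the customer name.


LEFT JOIN keeps every row from orders (the left table); where customer_id has no match in customers, the customer columns become NULL. Walk through each order:
  - order 1 (Speaker): customer_id=4 -> matches Aaron
  - order 2 (Camera): customer_id=NULL, no match -> kept with NULL
  - order 3 (Webcam): customer_id=NULL, no match -> kept with NULL
  - order 4 (Tablet): customer_id=6 -> matches Pete
  - order 5 (Stapler): customer_id=2 -> matches Alice
  - order 6 (Keyboard): customer_id=3 -> matches Frank
  - order 7 (Desk): customer_id=3 -> matches Frank
  - order 8 (Phone): customer_id=2 -> matches Alice
  - order 9 (Charger): customer_id=3 -> matches Frank
All 9 rows appear; 2 have NULL customer.

SQL:
SELECT a.product, b.name AS customer
FROM orders a
LEFT JOIN customers b ON a.customer_id = b.id

Result:
product  | customer
---------+---------
Speaker  | Aaron   
Camera   | NULL    
Webcam   | NULL    
Tablet   | Pete    
Stapler  | Alice   
Keyboard | Frank   
Desk     | Frank   
Phone    | Alice   
Charger  | Frank   


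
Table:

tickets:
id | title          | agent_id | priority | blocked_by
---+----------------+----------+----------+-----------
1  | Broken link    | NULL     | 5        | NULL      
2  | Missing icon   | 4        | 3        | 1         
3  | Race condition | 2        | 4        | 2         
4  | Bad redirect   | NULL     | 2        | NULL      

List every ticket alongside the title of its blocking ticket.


This is a self-join: tickets is joined to a second copy of itself, matching each row's blocked_by to another row's id. Use LEFT JOIN so rows with blocked_by=NULL are kept.
  - ticket 1 (Broken link): blocked_by=NULL -> NULL
  - ticket 2 (Missing icon): blocked_by=1 -> Broken link
  - ticket 3 (Race condition): blocked_by=2 -> Missing icon
  - ticket 4 (Bad redirect): blocked_by=NULL -> NULL

SQL:
SELECT a.title AS item, b.title AS blocked_by
FROM tickets a
LEFT JOIN tickets b ON a.blocked_by = b.id

Result:
item           | blocked_by  
---------------+-------------
Broken link    | NULL        
Missing icon   | Broken link 
Race condition | Missing icon
Bad redirect   | NULL        


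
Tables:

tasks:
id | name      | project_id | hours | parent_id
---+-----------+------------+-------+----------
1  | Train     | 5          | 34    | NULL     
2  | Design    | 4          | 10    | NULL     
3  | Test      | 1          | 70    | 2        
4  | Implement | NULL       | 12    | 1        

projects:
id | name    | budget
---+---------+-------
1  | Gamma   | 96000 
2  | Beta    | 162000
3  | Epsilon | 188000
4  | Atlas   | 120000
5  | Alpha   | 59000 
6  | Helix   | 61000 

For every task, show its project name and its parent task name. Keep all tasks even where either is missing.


Two LEFT JOINs from the same base table tasks: one to projects via project_id, one to tasks itself via parent_id. Both are LEFT so every task is preserved.
Match against projects:
  - task 1 (Train): project_id=5 -> matches Alpha
  - task 2 (Design): project_id=4 -> matches Atlas
  - task 3 (Test): project_id=1 -> matches Gamma
  - task 4 (Implement): project_id=NULL, no match -> kept with NULL
Match against tasks (self):
  - task 1 (Train): parent_id=NULL -> NULL
  - task 2 (Design): parent_id=NULL -> NULL
  - task 3 (Test): parent_id=2 -> Design
  - task 4 (Implement): parent_id=1 -> Train

SQL:
SELECT a.name, b.name AS project, c.name AS parent
FROM tasks a
LEFT JOIN projects b ON a.project_id = b.id
LEFT JOIN tasks c ON a.parent_id = c.id

Result:
name      | project | parent
----------+---------+-------
Train     | Alpha   | NULL  
Design    | Atlas   | NULL  
Test      | Gamma   | Design
Implement | NULL    | Train 


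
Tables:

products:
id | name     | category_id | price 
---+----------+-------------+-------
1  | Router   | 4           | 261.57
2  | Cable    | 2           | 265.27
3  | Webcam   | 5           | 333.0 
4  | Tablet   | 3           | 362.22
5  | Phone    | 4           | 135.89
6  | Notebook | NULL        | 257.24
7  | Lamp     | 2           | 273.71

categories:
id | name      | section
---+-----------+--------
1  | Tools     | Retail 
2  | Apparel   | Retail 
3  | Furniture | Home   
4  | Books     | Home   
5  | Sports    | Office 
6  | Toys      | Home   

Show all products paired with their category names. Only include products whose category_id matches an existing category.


INNER JOIN keeps only products rows whose category_id matches an id in categories. Walk through each product:
  - product 1 (Router): category_id=4 -> matches Books
  - product 2 (Cable): category_id=2 -> matches Apparel
  - product 3 (Webcam): category_id=5 -> matches Sports
  - product 4 (Tablet): category_id=3 -> matches Furniture
  - product 5 (Phone): category_id=4 -> matches Books
  - product 6 (Notebook): category_id=NULL, no match -> dropped
  - product 7 (Lamp): category_id=2 -> matches Apparel
So 1 of 7 rows is dropped.

SQL:
SELECT a.name, b.name AS category
FROM products a
INNER JOIN categories b ON a.category_id = b.id

Result:
name   | category 
-------+----------
Router | Books    
Cable  | Apparel  
Webcam | Sports   
Tablet | Furniture
Phone  | Books    
Lamp   | Apparel  


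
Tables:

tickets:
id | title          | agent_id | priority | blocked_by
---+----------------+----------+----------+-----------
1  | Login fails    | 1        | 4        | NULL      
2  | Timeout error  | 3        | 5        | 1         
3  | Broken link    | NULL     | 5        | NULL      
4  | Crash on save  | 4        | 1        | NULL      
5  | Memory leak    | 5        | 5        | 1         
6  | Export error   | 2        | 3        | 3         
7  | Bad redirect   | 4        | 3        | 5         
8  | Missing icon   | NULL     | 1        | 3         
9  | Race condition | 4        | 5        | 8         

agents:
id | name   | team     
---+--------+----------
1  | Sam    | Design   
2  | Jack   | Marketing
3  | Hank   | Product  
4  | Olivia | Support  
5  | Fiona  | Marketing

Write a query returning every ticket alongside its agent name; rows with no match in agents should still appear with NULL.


LEFT JOIN keeps every row from tickets (the left table); where agent_id has no match in agents, the agent columns become NULL. Walk through each ticket:
  - ticket 1 (Login fails): agent_id=1 -> matches Sam
  - ticket 2 (Timeout error): agent_id=3 -> matches Hank
  - ticket 3 (Broken link): agent_id=NULL, no match -> kept with NULL
  - ticket 4 (Crash on save): agent_id=4 -> matches Olivia
  - ticket 5 (Memory leak): agent_id=5 -> matches Fiona
  - ticket 6 (Export error): agent_id=2 -> matches Jack
  - ticket 7 (Bad redirect): agent_id=4 -> matches Olivia
  - ticket 8 (Missing icon): agent_id=NULL, no match -> kept with NULL
  - ticket 9 (Race condition): agent_id=4 -> matches Olivia
All 9 rows appear; 2 have NULL agent.

SQL:
SELECT a.title, b.name AS agent
FROM tickets a
LEFT JOIN agents b ON a.agent_id = b.id

Result:
title          | agent 
---------------+-------
Login fails    | Sam   
Timeout error  | Hank  
Broken link    | NULL  
Crash on save  | Olivia
Memory leak    | Fiona 
Export error   | Jack  
Bad redirect   | Olivia
Missing icon   | NULL  
Race condition | Olivia


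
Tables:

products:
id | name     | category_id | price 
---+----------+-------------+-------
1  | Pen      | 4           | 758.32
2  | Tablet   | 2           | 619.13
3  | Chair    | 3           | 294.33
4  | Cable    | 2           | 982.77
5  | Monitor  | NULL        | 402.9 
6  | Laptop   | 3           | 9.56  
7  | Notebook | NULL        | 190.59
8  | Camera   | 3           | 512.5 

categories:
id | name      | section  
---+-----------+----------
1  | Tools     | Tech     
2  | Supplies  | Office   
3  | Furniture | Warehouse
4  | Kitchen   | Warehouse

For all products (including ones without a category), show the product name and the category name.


LEFT JOIN keeps every row from products (the left table); where category_id has no match in categories, the category columns become NULL. Walk through each product:
  - product 1 (Pen): category_id=4 -> matches Kitchen
  - product 2 (Tablet): category_id=2 -> matches Supplies
  - product 3 (Chair): category_id=3 -> matches Furniture
  - product 4 (Cable): category_id=2 -> matches Supplies
  - product 5 (Monitor): category_id=NULL, no match -> kept with NULL
  - product 6 (Laptop): category_id=3 -> matches Furniture
  - product 7 (Notebook): category_id=NULL, no match -> kept with NULL
  - product 8 (Camera): category_id=3 -> matches Furniture
All 8 rows appear; 2 have NULL category.

SQL:
SELECT a.name, b.name AS category
FROM products a
LEFT JOIN categories b ON a.category_id = b.id

Result:
name     | category 
---------+----------
Pen      | Kitchen  
Tablet   | Supplies 
Chair    | Furniture
Cable    | Supplies 
Monitor  | NULL     
Laptop   | Furniture
Notebook | NULL     
Camera   | Furniture


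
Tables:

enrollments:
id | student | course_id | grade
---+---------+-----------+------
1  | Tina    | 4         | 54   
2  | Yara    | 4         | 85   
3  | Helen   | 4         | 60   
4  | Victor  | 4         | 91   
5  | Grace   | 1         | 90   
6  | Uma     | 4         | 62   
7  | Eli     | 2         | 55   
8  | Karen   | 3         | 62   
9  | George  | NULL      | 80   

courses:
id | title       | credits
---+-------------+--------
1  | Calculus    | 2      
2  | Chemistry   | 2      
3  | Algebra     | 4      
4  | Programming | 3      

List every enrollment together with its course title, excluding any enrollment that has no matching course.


INNER JOIN keeps only enrollments rows whose course_id matches an id in courses. Walk through each enrollment:
  - enrollment 1 (Tina): course_id=4 -> matches Programming
  - enrollment 2 (Yara): course_id=4 -> matches Programming
  - enrollment 3 (Helen): course_id=4 -> matches Programming
  - enrollment 4 (Victor): course_id=4 -> matches Programming
  - enrollment 5 (Grace): course_id=1 -> matches Calculus
  - enrollment 6 (Uma): course_id=4 -> matches Programming
  - enrollment 7 (Eli): course_id=2 -> matches Chemistry
  - enrollment 8 (Karen): course_id=3 -> matches Algebra
  - enrollment 9 (George): course_id=NULL, no match -> dropped
So 1 of 9 rows is dropped.

SQL:
SELECT a.student, b.title AS course
FROM enrollments a
INNER JOIN courses b ON a.course_id = b.id

Result:
student | course     
--------+------------
Tina    | Programming
Yara    | Programming
Helen   | Programming
Victor  | Programming
Grace   | Calculus   
Uma     | Programming
Eli     | Chemistry  
Karen   | Algebra    


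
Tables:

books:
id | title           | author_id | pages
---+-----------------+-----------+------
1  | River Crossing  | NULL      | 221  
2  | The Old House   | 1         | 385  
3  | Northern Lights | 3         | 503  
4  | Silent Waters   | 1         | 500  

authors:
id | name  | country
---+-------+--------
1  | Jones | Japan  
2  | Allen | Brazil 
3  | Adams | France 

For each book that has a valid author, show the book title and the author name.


INNER JOIN keeps only books rows whose author_id matches an id in authors. Walk through each book:
  - book 1 (River Crossing): author_id=NULL, no match -> dropped
  - book 2 (The Old House): author_id=1 -> matches Jones
  - book 3 (Northern Lights): author_id=3 -> matches Adams
  - book 4 (Silent Waters): author_id=1 -> matches Jones
So 1 of 4 rows is dropped.

SQL:
SELECT a.title, b.name AS author
FROM books a
INNER JOIN authors b ON a.author_id = b.id

Result:
title           | author
----------------+-------
The Old House   | Jones 
Northern Lights | Adams 
Silent Waters   | Jones 


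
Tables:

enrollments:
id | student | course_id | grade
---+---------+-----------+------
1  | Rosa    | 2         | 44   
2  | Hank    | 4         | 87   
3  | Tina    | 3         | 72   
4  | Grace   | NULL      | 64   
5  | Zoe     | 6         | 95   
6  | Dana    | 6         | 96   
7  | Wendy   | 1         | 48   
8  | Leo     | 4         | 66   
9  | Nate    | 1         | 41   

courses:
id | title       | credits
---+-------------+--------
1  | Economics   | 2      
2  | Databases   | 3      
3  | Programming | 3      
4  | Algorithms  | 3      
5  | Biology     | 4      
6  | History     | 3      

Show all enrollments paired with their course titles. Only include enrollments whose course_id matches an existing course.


INNER JOIN keeps only enrollments rows whose course_id matches an id in courses. Walk through each enrollment:
  - enrollment 1 (Rosa): course_id=2 -> matches Databases
  - enrollment 2 (Hank): course_id=4 -> matches Algorithms
  - enrollment 3 (Tina): course_id=3 -> matches Programming
  - enrollment 4 (Grace): course_id=NULL, no match -> dropped
  - enrollment 5 (Zoe): course_id=6 -> matches History
  - enrollment 6 (Dana): course_id=6 -> matches History
  - enrollment 7 (Wendy): course_id=1 -> matches Economics
  - enrollment 8 (Leo): course_id=4 -> matches Algorithms
  - enrollment 9 (Nate): course_id=1 -> matches Economics
So 1 of 9 rows is dropped.

SQL:
SELECT a.student, b.title AS course
FROM enrollments a
INNER JOIN courses b ON a.course_id = b.id

Result:
student | course     
--------+------------
Rosa    | Databases  
Hank    | Algorithms 
Tina    | Programming
Zoe     | History    
Dana    | History    
Wendy   | Economics  
Leo     | Algorithms 
Nate    | Economics  


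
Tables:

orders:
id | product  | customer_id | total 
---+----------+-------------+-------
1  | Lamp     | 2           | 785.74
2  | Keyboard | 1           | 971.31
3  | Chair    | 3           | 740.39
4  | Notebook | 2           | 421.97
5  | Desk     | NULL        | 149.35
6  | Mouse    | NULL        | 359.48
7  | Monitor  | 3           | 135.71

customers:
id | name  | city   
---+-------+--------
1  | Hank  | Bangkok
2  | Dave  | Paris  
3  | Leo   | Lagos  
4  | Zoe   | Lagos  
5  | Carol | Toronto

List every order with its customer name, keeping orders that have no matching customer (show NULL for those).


LEFT JOIN keeps every row from orders (the left table); where customer_id has no match in customers, the customer columns become NULL. Walk through each order:
  - order 1 (Lamp): customer_id=2 -> matches Dave
  - order 2 (Keyboard): customer_id=1 -> matches Hank
  - order 3 (Chair): customer_id=3 -> matches Leo
  - order 4 (Notebook): customer_id=2 -> matches Dave
  - order 5 (Desk): customer_id=NULL, no match -> kept with NULL
  - order 6 (Mouse): customer_id=NULL, no match -> kept with NULL
  - order 7 (Monitor): customer_id=3 -> matches Leo
All 7 rows appear; 2 have NULL customer.

SQL:
SELECT a.product, b.name AS customer
FROM orders a
LEFT JOIN customers b ON a.customer_id = b.id

Result:
product  | customer
---------+---------
Lamp     | Dave    
Keyboard | Hank    
Chair    | Leo     
Notebook | Dave    
Desk     | NULL    
Mouse    | NULL    
Monitor  | Leo     


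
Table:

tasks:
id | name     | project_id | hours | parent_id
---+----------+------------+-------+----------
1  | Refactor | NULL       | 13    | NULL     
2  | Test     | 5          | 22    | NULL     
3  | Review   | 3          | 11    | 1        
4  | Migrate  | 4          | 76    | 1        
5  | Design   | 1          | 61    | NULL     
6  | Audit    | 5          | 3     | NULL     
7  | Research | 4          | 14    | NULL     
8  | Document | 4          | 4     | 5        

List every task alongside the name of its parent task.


This is a self-join: tasks is joined to a second copy of itself, matching each row's parent_id to another row's id. Use LEFT JOIN so rows with parent_id=NULL are kept.
  - task 1 (Refactor): parent_id=NULL -> NULL
  - task 2 (Test): parent_id=NULL -> NULL
  - task 3 (Review): parent_id=1 -> Refactor
  - task 4 (Migrate): parent_id=1 -> Refactor
  - task 5 (Design): parent_id=NULL -> NULL
  - task 6 (Audit): parent_id=NULL -> NULL
  - task 7 (Research): parent_id=NULL -> NULL
  - task 8 (Document): parent_id=5 -> Design

SQL:
SELECT a.name AS item, b.name AS parent
FROM tasks a
LEFT JOIN tasks b ON a.parent_id = b.id

Result:
item     | parent  
---------+---------
Refactor | NULL    
Test     | NULL    
Review   | Refactor
Migrate  | Refactor
Design   | NULL    
Audit    | NULL    
Research | NULL    
Document | Design  


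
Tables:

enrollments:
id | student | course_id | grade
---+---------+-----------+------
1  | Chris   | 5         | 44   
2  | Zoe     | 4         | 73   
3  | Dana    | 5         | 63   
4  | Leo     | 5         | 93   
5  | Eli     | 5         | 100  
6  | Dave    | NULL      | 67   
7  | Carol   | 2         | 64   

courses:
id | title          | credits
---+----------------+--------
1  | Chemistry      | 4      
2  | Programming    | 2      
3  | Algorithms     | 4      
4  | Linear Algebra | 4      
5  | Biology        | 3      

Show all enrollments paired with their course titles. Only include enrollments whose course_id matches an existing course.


INNER JOIN keeps only enrollments rows whose course_id matches an id in courses. Walk through each enrollment:
  - enrollment 1 (Chris): course_id=5 -> matches Biology
  - enrollment 2 (Zoe): course_id=4 -> matches Linear Algebra
  - enrollment 3 (Dana): course_id=5 -> matches Biology
  - enrollment 4 (Leo): course_id=5 -> matches Biology
  - enrollment 5 (Eli): course_id=5 -> matches Biology
  - enrollment 6 (Dave): course_id=NULL, no match -> dropped
  - enrollment 7 (Carol): course_id=2 -> matches Programming
So 1 of 7 rows is dropped.

SQL:
SELECT a.student, b.title AS course
FROM enrollments a
INNER JOIN courses b ON a.course_id = b.id

Result:
student | course        
--------+---------------
Chris   | Biology       
Zoe     | Linear Algebra
Dana    | Biology       
Leo     | Biology       
Eli     | Biology       
Carol   | Programming   


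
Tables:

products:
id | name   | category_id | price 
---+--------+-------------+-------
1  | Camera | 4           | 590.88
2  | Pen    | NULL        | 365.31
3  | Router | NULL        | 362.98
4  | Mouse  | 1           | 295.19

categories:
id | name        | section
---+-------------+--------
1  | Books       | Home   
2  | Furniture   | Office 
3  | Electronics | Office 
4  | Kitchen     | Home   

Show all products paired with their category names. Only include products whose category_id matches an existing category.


INNER JOIN keeps only products rows whose category_id matches an id in categories. Walk through each product:
  - product 1 (Camera): category_id=4 -> matches Kitchen
  - product 2 (Pen): category_id=NULL, no match -> dropped
  - product 3 (Router): category_id=NULL, no match -> dropped
  - product 4 (Mouse): category_id=1 -> matches Books
So 2 of 4 rows are dropped.

SQL:
SELECT a.name, b.name AS category
FROM products a
INNER JOIN categories b ON a.category_id = b.id

Result:
name   | category
-------+---------
Camera | Kitchen 
Mouse  | Books   


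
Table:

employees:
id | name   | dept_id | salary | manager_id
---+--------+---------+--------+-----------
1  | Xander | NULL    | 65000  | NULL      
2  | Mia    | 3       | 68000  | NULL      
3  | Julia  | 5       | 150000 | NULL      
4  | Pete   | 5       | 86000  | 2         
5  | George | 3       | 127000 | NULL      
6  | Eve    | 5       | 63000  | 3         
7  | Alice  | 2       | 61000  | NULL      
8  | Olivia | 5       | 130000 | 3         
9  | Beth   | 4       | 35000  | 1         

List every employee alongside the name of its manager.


This is a self-join: employees is joined to a second copy of itself, matching each row's manager_id to another row's id. Use LEFT JOIN so rows with manager_id=NULL are kept.
  - employee 1 (Xander): manager_id=NULL -> NULL
  - employee 2 (Mia): manager_id=NULL -> NULL
  - employee 3 (Julia): manager_id=NULL -> NULL
  - employee 4 (Pete): manager_id=2 -> Mia
  - employee 5 (George): manager_id=NULL -> NULL
  - employee 6 (Eve): manager_id=3 -> Julia
  - employee 7 (Alice): manager_id=NULL -> NULL
  - employee 8 (Olivia): manager_id=3 -> Julia
  - employee 9 (Beth): manager_id=1 -> Xander

SQL:
SELECT a.name AS item, b.name AS manager
FROM employees a
LEFT JOIN employees b ON a.manager_id = b.id

Result:
item   | manager
-------+--------
Xander | NULL   
Mia    | NULL   
Julia  | NULL   
Pete   | Mia    
George | NULL   
Eve    | Julia  
Alice  | NULL   
Olivia | Julia  
Beth   | Xander 


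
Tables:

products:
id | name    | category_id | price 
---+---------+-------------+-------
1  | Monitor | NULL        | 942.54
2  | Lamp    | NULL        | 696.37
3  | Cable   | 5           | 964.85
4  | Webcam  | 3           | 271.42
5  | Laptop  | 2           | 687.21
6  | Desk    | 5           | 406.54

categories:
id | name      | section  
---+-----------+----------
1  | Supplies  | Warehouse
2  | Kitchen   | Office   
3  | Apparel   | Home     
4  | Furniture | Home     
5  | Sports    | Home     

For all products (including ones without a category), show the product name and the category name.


LEFT JOIN keeps every row from products (the left table); where category_id has no match in categories, the category columns become NULL. Walk through each product:
  - product 1 (Monitor): category_id=NULL, no match -> kept with NULL
  - product 2 (Lamp): category_id=NULL, no match -> kept with NULL
  - product 3 (Cable): category_id=5 -> matches Sports
  - product 4 (Webcam): category_id=3 -> matches Apparel
  - product 5 (Laptop): category_id=2 -> matches Kitchen
  - product 6 (Desk): category_id=5 -> matches Sports
All 6 rows appear; 2 have NULL category.

SQL:
SELECT a.name, b.name AS category
FROM products a
LEFT JOIN categories b ON a.category_id = b.id

Result:
name    | category
--------+---------
Monitor | NULL    
Lamp    | NULL    
Cable   | Sports  
Webcam  | Apparel 
Laptop  | Kitchen 
Desk    | Sports  


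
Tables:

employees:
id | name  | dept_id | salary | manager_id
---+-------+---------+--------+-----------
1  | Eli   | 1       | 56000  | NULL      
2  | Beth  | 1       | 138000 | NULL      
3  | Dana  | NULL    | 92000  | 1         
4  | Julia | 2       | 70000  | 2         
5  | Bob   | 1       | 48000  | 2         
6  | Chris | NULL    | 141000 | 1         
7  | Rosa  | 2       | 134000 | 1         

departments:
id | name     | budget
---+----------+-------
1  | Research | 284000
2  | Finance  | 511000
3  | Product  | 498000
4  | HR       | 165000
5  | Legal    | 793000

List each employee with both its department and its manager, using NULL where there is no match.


Two LEFT JOINs from the same base table employees: one to departments via dept_id, one to employees itself via manager_id. Both are LEFT so every employee is preserved.
Match against departments:
  - employee 1 (Eli): dept_id=1 -> matches Research
  - employee 2 (Beth): dept_id=1 -> matches Research
  - employee 3 (Dana): dept_id=NULL, no match -> kept with NULL
  - employee 4 (Julia): dept_id=2 -> matches Finance
  - employee 5 (Bob): dept_id=1 -> matches Research
  - employee 6 (Chris): dept_id=NULL, no match -> kept with NULL
  - employee 7 (Rosa): dept_id=2 -> matches Finance
Match against employees (self):
  - employee 1 (Eli): manager_id=NULL -> NULL
  - employee 2 (Beth): manager_id=NULL -> NULL
  - employee 3 (Dana): manager_id=1 -> Eli
  - employee 4 (Julia): manager_id=2 -> Beth
  - employee 5 (Bob): manager_id=2 -> Beth
  - employee 6 (Chris): manager_id=1 -> Eli
  - employee 7 (Rosa): manager_id=1 -> Eli

SQL:
SELECT a.name, b.name AS department, c.name AS manager
FROM employees a
LEFT JOIN departments b ON a.dept_id = b.id
LEFT JOIN employees c ON a.manager_id = c.id

Result:
name  | department | manager
------+------------+--------
Eli   | Research   | NULL   
Beth  | Research   | NULL   
Dana  | NULL       | Eli    
Julia | Finance    | Beth   
Bob   | Research   | Beth   
Chris | NULL       | Eli    
Rosa  | Finance    | Eli    
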